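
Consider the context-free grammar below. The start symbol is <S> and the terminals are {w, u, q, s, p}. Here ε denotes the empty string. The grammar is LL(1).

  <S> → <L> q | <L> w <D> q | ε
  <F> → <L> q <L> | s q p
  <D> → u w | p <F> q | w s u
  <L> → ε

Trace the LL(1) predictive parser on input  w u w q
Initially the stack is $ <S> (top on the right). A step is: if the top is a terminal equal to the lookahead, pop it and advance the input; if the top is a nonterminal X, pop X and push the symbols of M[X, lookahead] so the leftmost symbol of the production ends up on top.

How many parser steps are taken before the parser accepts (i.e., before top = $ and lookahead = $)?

step 1: stack=$ <S>  input=w u w q $  — expand <S> → <L> w <D> q
step 2: stack=$ q <D> w <L>  input=w u w q $  — expand <L> → ε
step 3: stack=$ q <D> w  input=w u w q $  — match w
step 4: stack=$ q <D>  input=u w q $  — expand <D> → u w
step 5: stack=$ q w u  input=u w q $  — match u
step 6: stack=$ q w  input=w q $  — match w
step 7: stack=$ q  input=q $  — match q
Accept reached after 7 steps.

7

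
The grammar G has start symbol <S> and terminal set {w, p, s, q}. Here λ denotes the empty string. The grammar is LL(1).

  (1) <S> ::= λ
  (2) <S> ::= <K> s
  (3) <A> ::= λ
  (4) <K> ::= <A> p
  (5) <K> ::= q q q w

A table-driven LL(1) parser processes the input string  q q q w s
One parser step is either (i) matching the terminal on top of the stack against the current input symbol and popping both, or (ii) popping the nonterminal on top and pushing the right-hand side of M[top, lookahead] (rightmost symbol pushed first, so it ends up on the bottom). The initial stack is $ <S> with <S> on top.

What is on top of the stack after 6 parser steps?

step 1: stack=$ <S>  input=q q q w s $  — expand <S> ::= <K> s
step 2: stack=$ s <K>  input=q q q w s $  — expand <K> ::= q q q w
step 3: stack=$ s w q q q  input=q q q w s $  — match q
step 4: stack=$ s w q q  input=q q w s $  — match q
step 5: stack=$ s w q  input=q w s $  — match q
step 6: stack=$ s w  input=w s $  — match w
Stack after step 6: $ s (top = s).

s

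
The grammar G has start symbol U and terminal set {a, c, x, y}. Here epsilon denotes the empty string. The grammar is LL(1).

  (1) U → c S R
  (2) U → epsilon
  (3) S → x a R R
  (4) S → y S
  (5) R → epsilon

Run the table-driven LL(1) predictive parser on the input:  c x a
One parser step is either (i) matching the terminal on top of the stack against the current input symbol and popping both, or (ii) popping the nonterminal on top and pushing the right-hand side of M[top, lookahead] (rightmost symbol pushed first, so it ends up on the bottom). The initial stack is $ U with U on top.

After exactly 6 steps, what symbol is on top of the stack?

R

     Stack        Input    Action
  1  $ U          c x a $  expand U → c S R
  2  $ R S c      c x a $  match c
  3  $ R S        x a $    expand S → x a R R
  4  $ R R R a x  x a $    match x
  5  $ R R R a    a $      match a
  6  $ R R R      $        expand R → epsilon
Stack after step 6: $ R R (top = R).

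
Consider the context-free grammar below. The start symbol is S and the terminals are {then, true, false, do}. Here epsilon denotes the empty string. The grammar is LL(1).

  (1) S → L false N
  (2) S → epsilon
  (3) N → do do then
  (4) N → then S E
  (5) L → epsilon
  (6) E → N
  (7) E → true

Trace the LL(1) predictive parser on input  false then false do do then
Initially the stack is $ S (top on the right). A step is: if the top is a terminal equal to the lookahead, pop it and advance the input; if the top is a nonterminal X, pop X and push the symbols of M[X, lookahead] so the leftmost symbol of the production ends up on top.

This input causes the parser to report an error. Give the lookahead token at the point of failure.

      Stack           Input                          Action
   1  $ S             false then false do do then $  expand S → L false N
   2  $ N false L     false then false do do then $  expand L → epsilon
   3  $ N false       false then false do do then $  match false
   4  $ N             then false do do then $        expand N → then S E
   5  $ E S then      then false do do then $        match then
   6  $ E S           false do do then $             expand S → L false N
   7  $ E N false L   false do do then $             expand L → epsilon
   8  $ E N false     false do do then $             match false
   9  $ E N           do do then $                   expand N → do do then
  10  $ E then do do  do do then $                   match do
  11  $ E then do     do then $                      match do
  12  $ E then        then $                         match then
  13  $ E             $                              error: M[E, $] is empty

$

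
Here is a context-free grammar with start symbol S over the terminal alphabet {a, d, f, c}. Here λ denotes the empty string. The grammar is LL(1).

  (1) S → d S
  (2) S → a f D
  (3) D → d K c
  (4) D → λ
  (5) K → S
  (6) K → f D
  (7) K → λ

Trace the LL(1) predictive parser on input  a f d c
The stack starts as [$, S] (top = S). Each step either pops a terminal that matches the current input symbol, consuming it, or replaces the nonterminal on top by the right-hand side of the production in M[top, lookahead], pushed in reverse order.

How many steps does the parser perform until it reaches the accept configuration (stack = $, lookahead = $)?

7

     Stack    Input      Action
  1  $ S      a f d c $  expand S → a f D
  2  $ D f a  a f d c $  match a
  3  $ D f    f d c $    match f
  4  $ D      d c $      expand D → d K c
  5  $ c K d  d c $      match d
  6  $ c K    c $        expand K → λ
  7  $ c      c $        match c
Accept reached after 7 steps.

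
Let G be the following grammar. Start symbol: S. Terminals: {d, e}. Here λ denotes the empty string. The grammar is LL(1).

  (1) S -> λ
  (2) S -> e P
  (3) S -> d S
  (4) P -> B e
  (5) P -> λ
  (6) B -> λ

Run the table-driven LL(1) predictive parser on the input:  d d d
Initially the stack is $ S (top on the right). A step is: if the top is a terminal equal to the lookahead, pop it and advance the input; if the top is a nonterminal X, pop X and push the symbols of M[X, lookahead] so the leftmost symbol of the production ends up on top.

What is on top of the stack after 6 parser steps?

S

     Stack  Input    Action
  1  $ S    d d d $  expand S -> d S
  2  $ S d  d d d $  match d
  3  $ S    d d $    expand S -> d S
  4  $ S d  d d $    match d
  5  $ S    d $      expand S -> d S
  6  $ S d  d $      match d
Stack after step 6: $ S (top = S).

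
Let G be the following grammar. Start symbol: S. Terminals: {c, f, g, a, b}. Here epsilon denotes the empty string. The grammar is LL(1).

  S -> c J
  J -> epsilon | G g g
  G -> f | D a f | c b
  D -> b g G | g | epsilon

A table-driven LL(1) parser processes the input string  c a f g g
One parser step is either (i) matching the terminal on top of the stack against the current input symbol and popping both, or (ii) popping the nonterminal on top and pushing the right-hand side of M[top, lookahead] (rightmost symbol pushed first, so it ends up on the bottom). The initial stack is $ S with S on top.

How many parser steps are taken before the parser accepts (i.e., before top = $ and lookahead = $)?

9

     Stack        Input        Action
  1  $ S          c a f g g $  expand S -> c J
  2  $ J c        c a f g g $  match c
  3  $ J          a f g g $    expand J -> G g g
  4  $ g g G      a f g g $    expand G -> D a f
  5  $ g g f a D  a f g g $    expand D -> epsilon
  6  $ g g f a    a f g g $    match a
  7  $ g g f      f g g $      match f
  8  $ g g        g g $        match g
  9  $ g          g $          match g
Accept reached after 9 steps.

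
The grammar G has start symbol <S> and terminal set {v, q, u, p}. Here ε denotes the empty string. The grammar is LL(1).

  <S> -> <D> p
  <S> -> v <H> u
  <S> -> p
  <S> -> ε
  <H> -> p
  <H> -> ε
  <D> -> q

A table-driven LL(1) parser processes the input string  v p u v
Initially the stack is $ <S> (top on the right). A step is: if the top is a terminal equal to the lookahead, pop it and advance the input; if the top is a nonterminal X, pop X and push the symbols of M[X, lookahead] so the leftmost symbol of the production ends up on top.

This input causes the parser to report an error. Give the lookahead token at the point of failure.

     Stack      Input      Action
  1  $ <S>      v p u v $  expand <S> -> v <H> u
  2  $ u <H> v  v p u v $  match v
  3  $ u <H>    p u v $    expand <H> -> p
  4  $ u p      p u v $    match p
  5  $ u        u v $      match u
  6  $          v $        error: stack empty but input remains

v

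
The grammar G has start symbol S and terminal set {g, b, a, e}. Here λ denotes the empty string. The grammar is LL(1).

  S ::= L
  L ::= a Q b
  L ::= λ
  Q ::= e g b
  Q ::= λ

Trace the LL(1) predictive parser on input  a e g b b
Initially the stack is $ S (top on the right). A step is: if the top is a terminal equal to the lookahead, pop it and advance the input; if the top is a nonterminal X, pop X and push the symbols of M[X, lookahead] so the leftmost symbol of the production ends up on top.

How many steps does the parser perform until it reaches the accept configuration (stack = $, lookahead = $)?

step 1: stack=$ S  input=a e g b b $  — expand S ::= L
step 2: stack=$ L  input=a e g b b $  — expand L ::= a Q b
step 3: stack=$ b Q a  input=a e g b b $  — match a
step 4: stack=$ b Q  input=e g b b $  — expand Q ::= e g b
step 5: stack=$ b b g e  input=e g b b $  — match e
step 6: stack=$ b b g  input=g b b $  — match g
step 7: stack=$ b b  input=b b $  — match b
step 8: stack=$ b  input=b $  — match b
Accept reached after 8 steps.

8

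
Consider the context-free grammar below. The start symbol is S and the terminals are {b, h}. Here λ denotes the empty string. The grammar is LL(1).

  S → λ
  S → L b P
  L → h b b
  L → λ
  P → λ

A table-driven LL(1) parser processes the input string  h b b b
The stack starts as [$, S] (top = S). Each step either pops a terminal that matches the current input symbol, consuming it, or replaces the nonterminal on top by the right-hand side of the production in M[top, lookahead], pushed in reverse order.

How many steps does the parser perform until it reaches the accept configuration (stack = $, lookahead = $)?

7

step 1: stack=$ S  input=h b b b $  — expand S → L b P
step 2: stack=$ P b L  input=h b b b $  — expand L → h b b
step 3: stack=$ P b b b h  input=h b b b $  — match h
step 4: stack=$ P b b b  input=b b b $  — match b
step 5: stack=$ P b b  input=b b $  — match b
step 6: stack=$ P b  input=b $  — match b
step 7: stack=$ P  input=$  — expand P → λ
Accept reached after 7 steps.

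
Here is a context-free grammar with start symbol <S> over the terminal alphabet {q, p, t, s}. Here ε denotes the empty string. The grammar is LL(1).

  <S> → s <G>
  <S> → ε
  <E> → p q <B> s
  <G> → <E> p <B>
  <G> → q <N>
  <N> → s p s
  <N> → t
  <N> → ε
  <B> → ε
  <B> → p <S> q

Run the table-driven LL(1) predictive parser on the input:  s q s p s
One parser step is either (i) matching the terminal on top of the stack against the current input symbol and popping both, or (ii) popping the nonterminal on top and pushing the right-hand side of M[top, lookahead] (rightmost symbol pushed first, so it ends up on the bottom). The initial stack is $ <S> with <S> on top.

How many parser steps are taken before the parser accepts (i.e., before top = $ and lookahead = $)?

8

step 1: stack=$ <S>  input=s q s p s $  — expand <S> → s <G>
step 2: stack=$ <G> s  input=s q s p s $  — match s
step 3: stack=$ <G>  input=q s p s $  — expand <G> → q <N>
step 4: stack=$ <N> q  input=q s p s $  — match q
step 5: stack=$ <N>  input=s p s $  — expand <N> → s p s
step 6: stack=$ s p s  input=s p s $  — match s
step 7: stack=$ s p  input=p s $  — match p
step 8: stack=$ s  input=s $  — match s
Accept reached after 8 steps.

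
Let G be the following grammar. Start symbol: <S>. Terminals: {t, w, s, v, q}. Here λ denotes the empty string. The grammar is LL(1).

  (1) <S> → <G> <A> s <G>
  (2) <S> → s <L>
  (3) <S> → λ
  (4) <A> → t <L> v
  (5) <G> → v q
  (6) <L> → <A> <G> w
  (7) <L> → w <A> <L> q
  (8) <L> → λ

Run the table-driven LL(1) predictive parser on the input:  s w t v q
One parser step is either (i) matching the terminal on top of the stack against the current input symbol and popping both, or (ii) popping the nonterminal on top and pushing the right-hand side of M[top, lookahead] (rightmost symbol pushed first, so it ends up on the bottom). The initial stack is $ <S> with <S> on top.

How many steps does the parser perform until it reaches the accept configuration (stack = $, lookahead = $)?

      Stack            Input        Action
   1  $ <S>            s w t v q $  expand <S> → s <L>
   2  $ <L> s          s w t v q $  match s
   3  $ <L>            w t v q $    expand <L> → w <A> <L> q
   4  $ q <L> <A> w    w t v q $    match w
   5  $ q <L> <A>      t v q $      expand <A> → t <L> v
   6  $ q <L> v <L> t  t v q $      match t
   7  $ q <L> v <L>    v q $        expand <L> → λ
   8  $ q <L> v        v q $        match v
   9  $ q <L>          q $          expand <L> → λ
  10  $ q              q $          match q
Accept reached after 10 steps.

10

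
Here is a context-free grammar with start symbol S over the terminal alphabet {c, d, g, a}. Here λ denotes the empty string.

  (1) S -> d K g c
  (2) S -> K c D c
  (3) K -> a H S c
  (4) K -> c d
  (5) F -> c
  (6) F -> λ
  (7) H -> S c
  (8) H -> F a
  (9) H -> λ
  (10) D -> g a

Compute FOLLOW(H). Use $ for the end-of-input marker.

{a, c, d}

FIRST(K): from K->a H S c we get {a}; from K->c d we get {c}. So FIRST(K) = {a, c}.
FIRST(F): from F->c we get {c}; from F->λ we get {λ}. So FIRST(F) = {λ, c}.
FIRST(D): from D->g a we get {g}. So FIRST(D) = {g}.
FIRST(S): from S->d K g c we get {d}; from S->K c D c we get {a, c}. So FIRST(S) = {a, c, d}.
FIRST(H): from H->S c we get {a, c, d}; from H->F a we get {a, c}; from H->λ we get {λ}. So FIRST(H) = {λ, a, c, d}.
FOLLOW(S) includes $ since S is the start symbol.
FOLLOW(S): in K->a H S c, S is followed by c with FIRST {c}; in H->S c, S is followed by c with FIRST {c}. Thus FOLLOW(S) = {$, c}.
FOLLOW(K): in S->d K g c, K is followed by g c with FIRST {g}; in S->K c D c, K is followed by c D c with FIRST {c}. Thus FOLLOW(K) = {c, g}.
FOLLOW(F): in H->F a, F is followed by a with FIRST {a}. Thus FOLLOW(F) = {a}.
FOLLOW(H): in K->a H S c, H is followed by S c with FIRST {a, c, d}. Thus FOLLOW(H) = {a, c, d}.
FOLLOW(D): in S->K c D c, D is followed by c with FIRST {c}. Thus FOLLOW(D) = {c}.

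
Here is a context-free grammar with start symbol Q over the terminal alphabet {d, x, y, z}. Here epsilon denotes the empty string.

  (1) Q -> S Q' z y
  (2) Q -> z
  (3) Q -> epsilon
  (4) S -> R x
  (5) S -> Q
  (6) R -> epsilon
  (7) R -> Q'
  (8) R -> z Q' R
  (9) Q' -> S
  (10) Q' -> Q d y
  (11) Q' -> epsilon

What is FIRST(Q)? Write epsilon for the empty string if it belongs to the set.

{epsilon, d, x, z}

FIRST(Q): from Q->S Q' z y we get {d, x, z}; from Q->z we get {z}; from Q->epsilon we get {epsilon}. So FIRST(Q) = {epsilon, d, x, z}.
FIRST(S): from S->R x we get {d, x, z}; from S->Q we get {epsilon, d, x, z}. So FIRST(S) = {epsilon, d, x, z}.
FIRST(Q'): from Q'->S we get {epsilon, d, x, z}; from Q'->Q d y we get {d, x, z}; from Q'->epsilon we get {epsilon}. So FIRST(Q') = {epsilon, d, x, z}.
FIRST(R): from R->epsilon we get {epsilon}; from R->Q' we get {epsilon, d, x, z}; from R->z Q' R we get {z}. So FIRST(R) = {epsilon, d, x, z}.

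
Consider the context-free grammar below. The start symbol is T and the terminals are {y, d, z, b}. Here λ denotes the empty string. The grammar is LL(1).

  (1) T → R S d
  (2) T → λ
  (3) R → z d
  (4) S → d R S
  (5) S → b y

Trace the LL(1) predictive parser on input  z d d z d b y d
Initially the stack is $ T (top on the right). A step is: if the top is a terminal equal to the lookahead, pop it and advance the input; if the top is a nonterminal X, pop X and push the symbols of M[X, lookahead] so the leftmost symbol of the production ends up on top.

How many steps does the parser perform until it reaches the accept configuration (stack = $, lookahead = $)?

step 1: stack=$ T  input=z d d z d b y d $  — expand T → R S d
step 2: stack=$ d S R  input=z d d z d b y d $  — expand R → z d
step 3: stack=$ d S d z  input=z d d z d b y d $  — match z
step 4: stack=$ d S d  input=d d z d b y d $  — match d
step 5: stack=$ d S  input=d z d b y d $  — expand S → d R S
step 6: stack=$ d S R d  input=d z d b y d $  — match d
step 7: stack=$ d S R  input=z d b y d $  — expand R → z d
step 8: stack=$ d S d z  input=z d b y d $  — match z
step 9: stack=$ d S d  input=d b y d $  — match d
step 10: stack=$ d S  input=b y d $  — expand S → b y
step 11: stack=$ d y b  input=b y d $  — match b
step 12: stack=$ d y  input=y d $  — match y
step 13: stack=$ d  input=d $  — match d
Accept reached after 13 steps.

13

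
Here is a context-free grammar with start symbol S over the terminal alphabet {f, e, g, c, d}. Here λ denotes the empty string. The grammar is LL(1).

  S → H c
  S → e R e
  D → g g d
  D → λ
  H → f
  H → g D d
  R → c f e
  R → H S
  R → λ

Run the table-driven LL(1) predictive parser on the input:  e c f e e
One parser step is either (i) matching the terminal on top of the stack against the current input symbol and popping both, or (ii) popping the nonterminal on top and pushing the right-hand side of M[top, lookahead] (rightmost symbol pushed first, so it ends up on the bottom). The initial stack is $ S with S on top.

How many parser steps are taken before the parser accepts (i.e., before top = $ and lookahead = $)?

7

step 1: stack=$ S  input=e c f e e $  — expand S → e R e
step 2: stack=$ e R e  input=e c f e e $  — match e
step 3: stack=$ e R  input=c f e e $  — expand R → c f e
step 4: stack=$ e e f c  input=c f e e $  — match c
step 5: stack=$ e e f  input=f e e $  — match f
step 6: stack=$ e e  input=e e $  — match e
step 7: stack=$ e  input=e $  — match e
Accept reached after 7 steps.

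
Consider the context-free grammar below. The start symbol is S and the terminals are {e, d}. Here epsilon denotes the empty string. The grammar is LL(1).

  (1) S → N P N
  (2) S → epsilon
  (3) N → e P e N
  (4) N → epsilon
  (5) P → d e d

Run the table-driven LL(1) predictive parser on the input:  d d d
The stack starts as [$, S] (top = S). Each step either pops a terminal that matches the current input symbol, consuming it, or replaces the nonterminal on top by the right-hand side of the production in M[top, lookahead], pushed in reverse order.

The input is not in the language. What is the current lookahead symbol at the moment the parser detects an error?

step 1: stack=$ S  input=d d d $  — expand S → N P N
step 2: stack=$ N P N  input=d d d $  — expand N → epsilon
step 3: stack=$ N P  input=d d d $  — expand P → d e d
step 4: stack=$ N d e d  input=d d d $  — match d
step 5: stack=$ N d e  input=d d $  — error: top is terminal e but lookahead is d

d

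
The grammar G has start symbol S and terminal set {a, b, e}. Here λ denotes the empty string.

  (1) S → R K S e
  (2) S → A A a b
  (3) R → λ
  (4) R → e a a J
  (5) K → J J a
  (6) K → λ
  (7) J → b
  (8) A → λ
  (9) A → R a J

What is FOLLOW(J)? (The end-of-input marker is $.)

{a, b, e}

FIRST(R) = {λ, e}
FIRST(J) = {b}
FIRST(K) = {λ, b}  (via J J a)
FIRST(A) = {λ, a, e}  (via R a J)
FIRST(S) = {a, b, e}  (via R K S e, A A a b)
FOLLOW(S) includes $ since S is the start symbol.
FOLLOW(S): in S→R K S e, S is followed by e with FIRST {e}. Thus FOLLOW(S) = {$, e}.
FOLLOW(R): in S→R K S e, R is followed by K S e with FIRST {a, b, e}; in A→R a J, R is followed by a J with FIRST {a}. Thus FOLLOW(R) = {a, b, e}.
FOLLOW(K): in S→R K S e, K is followed by S e with FIRST {a, b, e}. Thus FOLLOW(K) = {a, b, e}.
FOLLOW(A): in S→A A a b (occurrence 1), A is followed by A a b with FIRST {a, e}; in S→A A a b (occurrence 2), A is followed by a b with FIRST {a}. Thus FOLLOW(A) = {a, e}.
FOLLOW(J): in R→e a a J, the suffix after J is empty, so FOLLOW(J) ⊇ FOLLOW(R) = {a, b, e}; in K→J J a (occurrence 1), J is followed by J a with FIRST {b}; in K→J J a (occurrence 2), J is followed by a with FIRST {a}; in A→R a J, the suffix after J is empty, so FOLLOW(J) ⊇ FOLLOW(A) = {a, e}. Thus FOLLOW(J) = {a, b, e}.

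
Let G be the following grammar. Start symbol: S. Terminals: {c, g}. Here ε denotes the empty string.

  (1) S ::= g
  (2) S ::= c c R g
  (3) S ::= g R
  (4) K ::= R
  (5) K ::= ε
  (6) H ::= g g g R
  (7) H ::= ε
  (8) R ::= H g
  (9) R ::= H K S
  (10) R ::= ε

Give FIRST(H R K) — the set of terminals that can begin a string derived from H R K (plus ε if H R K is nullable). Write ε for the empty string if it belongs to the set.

FIRST(S): from S::=g we get {g}; from S::=c c R g we get {c}; from S::=g R we get {g}. So FIRST(S) = {c, g}.
FIRST(H): from H::=g g g R we get {g}; from H::=ε we get {ε}. So FIRST(H) = {ε, g}.
FIRST(K): from K::=R we get {ε, c, g}; from K::=ε we get {ε}. So FIRST(K) = {ε, c, g}.
FIRST(R): from R::=H g we get {g}; from R::=H K S we get {c, g}; from R::=ε we get {ε}. So FIRST(R) = {ε, c, g}.
FIRST(H R K): take FIRST of each symbol in turn, carrying on past any symbol whose FIRST contains ε; result {ε, c, g}.

{ε, c, g}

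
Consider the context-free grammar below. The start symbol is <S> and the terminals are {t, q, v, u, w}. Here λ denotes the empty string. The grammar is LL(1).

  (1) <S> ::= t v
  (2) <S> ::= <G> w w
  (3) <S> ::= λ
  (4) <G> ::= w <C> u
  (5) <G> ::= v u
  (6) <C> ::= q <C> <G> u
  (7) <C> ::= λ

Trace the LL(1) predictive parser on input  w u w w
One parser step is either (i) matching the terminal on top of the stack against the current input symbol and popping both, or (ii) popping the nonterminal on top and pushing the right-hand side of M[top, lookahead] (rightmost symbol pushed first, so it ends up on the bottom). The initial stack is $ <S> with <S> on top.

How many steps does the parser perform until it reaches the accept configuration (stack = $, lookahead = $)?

     Stack          Input      Action
  1  $ <S>          w u w w $  expand <S> ::= <G> w w
  2  $ w w <G>      w u w w $  expand <G> ::= w <C> u
  3  $ w w u <C> w  w u w w $  match w
  4  $ w w u <C>    u w w $    expand <C> ::= λ
  5  $ w w u        u w w $    match u
  6  $ w w          w w $      match w
  7  $ w            w $        match w
Accept reached after 7 steps.

7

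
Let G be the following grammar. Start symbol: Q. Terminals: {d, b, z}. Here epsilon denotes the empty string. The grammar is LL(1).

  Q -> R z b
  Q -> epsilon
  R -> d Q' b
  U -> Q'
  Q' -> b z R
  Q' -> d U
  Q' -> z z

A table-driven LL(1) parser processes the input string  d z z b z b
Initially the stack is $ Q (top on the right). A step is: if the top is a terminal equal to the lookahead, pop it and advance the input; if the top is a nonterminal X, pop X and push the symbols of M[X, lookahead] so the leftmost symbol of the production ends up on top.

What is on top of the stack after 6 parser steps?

step 1: stack=$ Q  input=d z z b z b $  — expand Q -> R z b
step 2: stack=$ b z R  input=d z z b z b $  — expand R -> d Q' b
step 3: stack=$ b z b Q' d  input=d z z b z b $  — match d
step 4: stack=$ b z b Q'  input=z z b z b $  — expand Q' -> z z
step 5: stack=$ b z b z z  input=z z b z b $  — match z
step 6: stack=$ b z b z  input=z b z b $  — match z
Stack after step 6: $ b z b (top = b).

b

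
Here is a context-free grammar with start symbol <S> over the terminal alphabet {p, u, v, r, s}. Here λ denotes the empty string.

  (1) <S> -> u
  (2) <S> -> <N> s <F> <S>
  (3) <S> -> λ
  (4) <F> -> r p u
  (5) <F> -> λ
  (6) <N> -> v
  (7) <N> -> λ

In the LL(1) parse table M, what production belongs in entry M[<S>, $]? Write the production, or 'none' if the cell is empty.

FIRST(<F>): from <F>->r p u we get {r}; from <F>->λ we get {λ}. So FIRST(<F>) = {λ, r}.
FIRST(<N>): from <N>->v we get {v}; from <N>->λ we get {λ}. So FIRST(<N>) = {λ, v}.
FIRST(<S>): from <S>->u we get {u}; from <S>-><N> s <F> <S> we get {s, v}; from <S>->λ we get {λ}. So FIRST(<S>) = {λ, s, u, v}.
FOLLOW(<S>) includes $ since <S> is the start symbol.
FOLLOW(<S>): in <S>-><N> s <F> <S>, the suffix after <S> is empty (adds nothing new). Thus FOLLOW(<S>) = {$}.
For <S> -> u: FIRST(u) = {u}, so it goes in M[<S>, t] for t ∈ {u}.
For <S> -> <N> s <F> <S>: FIRST(<N> s <F> <S>) = {s, v}, so it goes in M[<S>, t] for t ∈ {s, v}.
For <S> -> λ: FIRST(λ) = {λ}, so it goes in M[<S>, t] for t ∈ {}; since λ ∈ FIRST, also for every t ∈ FOLLOW(<S>) = {$}.

<S> -> λ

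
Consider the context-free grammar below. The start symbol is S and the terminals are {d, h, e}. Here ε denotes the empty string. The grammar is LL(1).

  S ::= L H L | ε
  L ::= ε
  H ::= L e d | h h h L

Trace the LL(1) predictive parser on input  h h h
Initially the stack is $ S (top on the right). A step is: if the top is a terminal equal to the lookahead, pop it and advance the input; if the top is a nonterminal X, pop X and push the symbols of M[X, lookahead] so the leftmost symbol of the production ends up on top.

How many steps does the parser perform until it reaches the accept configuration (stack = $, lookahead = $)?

8

step 1: stack=$ S  input=h h h $  — expand S ::= L H L
step 2: stack=$ L H L  input=h h h $  — expand L ::= ε
step 3: stack=$ L H  input=h h h $  — expand H ::= h h h L
step 4: stack=$ L L h h h  input=h h h $  — match h
step 5: stack=$ L L h h  input=h h $  — match h
step 6: stack=$ L L h  input=h $  — match h
step 7: stack=$ L L  input=$  — expand L ::= ε
step 8: stack=$ L  input=$  — expand L ::= ε
Accept reached after 8 steps.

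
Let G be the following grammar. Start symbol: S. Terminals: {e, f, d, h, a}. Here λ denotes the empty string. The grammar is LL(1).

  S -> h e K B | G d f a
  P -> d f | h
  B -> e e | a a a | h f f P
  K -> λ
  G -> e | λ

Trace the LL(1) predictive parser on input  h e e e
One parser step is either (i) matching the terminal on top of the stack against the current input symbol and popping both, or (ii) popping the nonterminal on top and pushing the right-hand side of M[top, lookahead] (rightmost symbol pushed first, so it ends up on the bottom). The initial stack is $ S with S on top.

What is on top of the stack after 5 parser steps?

step 1: stack=$ S  input=h e e e $  — expand S -> h e K B
step 2: stack=$ B K e h  input=h e e e $  — match h
step 3: stack=$ B K e  input=e e e $  — match e
step 4: stack=$ B K  input=e e $  — expand K -> λ
step 5: stack=$ B  input=e e $  — expand B -> e e
Stack after step 5: $ e e (top = e).

e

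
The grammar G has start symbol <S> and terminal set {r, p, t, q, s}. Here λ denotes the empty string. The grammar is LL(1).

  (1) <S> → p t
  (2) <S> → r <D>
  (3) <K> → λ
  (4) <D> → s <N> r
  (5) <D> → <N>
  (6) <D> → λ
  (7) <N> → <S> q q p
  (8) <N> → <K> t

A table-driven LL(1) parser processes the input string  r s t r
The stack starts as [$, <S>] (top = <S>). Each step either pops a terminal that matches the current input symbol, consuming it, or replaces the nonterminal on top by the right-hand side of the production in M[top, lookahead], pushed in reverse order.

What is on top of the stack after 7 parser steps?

     Stack      Input      Action
  1  $ <S>      r s t r $  expand <S> → r <D>
  2  $ <D> r    r s t r $  match r
  3  $ <D>      s t r $    expand <D> → s <N> r
  4  $ r <N> s  s t r $    match s
  5  $ r <N>    t r $      expand <N> → <K> t
  6  $ r t <K>  t r $      expand <K> → λ
  7  $ r t      t r $      match t
Stack after step 7: $ r (top = r).

r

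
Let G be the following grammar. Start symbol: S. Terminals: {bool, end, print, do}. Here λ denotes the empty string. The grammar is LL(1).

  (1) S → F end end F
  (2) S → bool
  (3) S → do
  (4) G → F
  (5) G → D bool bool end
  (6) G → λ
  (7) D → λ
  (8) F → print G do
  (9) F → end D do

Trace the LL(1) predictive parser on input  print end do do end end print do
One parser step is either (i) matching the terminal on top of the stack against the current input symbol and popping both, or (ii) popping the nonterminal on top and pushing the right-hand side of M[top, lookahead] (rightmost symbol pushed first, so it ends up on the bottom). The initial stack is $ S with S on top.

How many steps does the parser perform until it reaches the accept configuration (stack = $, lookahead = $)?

      Stack                    Input                               Action
   1  $ S                      print end do do end end print do $  expand S → F end end F
   2  $ F end end F            print end do do end end print do $  expand F → print G do
   3  $ F end end do G print   print end do do end end print do $  match print
   4  $ F end end do G         end do do end end print do $        expand G → F
   5  $ F end end do F         end do do end end print do $        expand F → end D do
   6  $ F end end do do D end  end do do end end print do $        match end
   7  $ F end end do do D      do do end end print do $            expand D → λ
   8  $ F end end do do        do do end end print do $            match do
   9  $ F end end do           do end end print do $               match do
  10  $ F end end              end end print do $                  match end
  11  $ F end                  end print do $                      match end
  12  $ F                      print do $                          expand F → print G do
  13  $ do G print             print do $                          match print
  14  $ do G                   do $                                expand G → λ
  15  $ do                     do $                                match do
Accept reached after 15 steps.

15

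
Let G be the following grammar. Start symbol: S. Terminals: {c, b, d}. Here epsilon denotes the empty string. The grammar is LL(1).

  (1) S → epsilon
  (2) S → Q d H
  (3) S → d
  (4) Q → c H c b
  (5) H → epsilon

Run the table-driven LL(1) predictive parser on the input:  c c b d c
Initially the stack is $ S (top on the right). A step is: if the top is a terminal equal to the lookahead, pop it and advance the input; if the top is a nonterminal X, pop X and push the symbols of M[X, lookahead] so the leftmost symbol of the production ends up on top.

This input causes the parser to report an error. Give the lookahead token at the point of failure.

     Stack          Input        Action
  1  $ S            c c b d c $  expand S → Q d H
  2  $ H d Q        c c b d c $  expand Q → c H c b
  3  $ H d b c H c  c c b d c $  match c
  4  $ H d b c H    c b d c $    expand H → epsilon
  5  $ H d b c      c b d c $    match c
  6  $ H d b        b d c $      match b
  7  $ H d          d c $        match d
  8  $ H            c $          expand H → epsilon
  9  $              c $          error: stack empty but input remains

c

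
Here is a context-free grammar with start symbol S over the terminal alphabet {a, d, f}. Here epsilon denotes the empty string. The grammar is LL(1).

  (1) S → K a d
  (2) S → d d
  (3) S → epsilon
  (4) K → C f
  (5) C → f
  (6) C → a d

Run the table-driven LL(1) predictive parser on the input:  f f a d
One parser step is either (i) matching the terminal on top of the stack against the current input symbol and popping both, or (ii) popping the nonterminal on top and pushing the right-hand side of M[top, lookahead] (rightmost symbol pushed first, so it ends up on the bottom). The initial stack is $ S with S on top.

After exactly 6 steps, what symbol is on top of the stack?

     Stack      Input      Action
  1  $ S        f f a d $  expand S → K a d
  2  $ d a K    f f a d $  expand K → C f
  3  $ d a f C  f f a d $  expand C → f
  4  $ d a f f  f f a d $  match f
  5  $ d a f    f a d $    match f
  6  $ d a      a d $      match a
Stack after step 6: $ d (top = d).

d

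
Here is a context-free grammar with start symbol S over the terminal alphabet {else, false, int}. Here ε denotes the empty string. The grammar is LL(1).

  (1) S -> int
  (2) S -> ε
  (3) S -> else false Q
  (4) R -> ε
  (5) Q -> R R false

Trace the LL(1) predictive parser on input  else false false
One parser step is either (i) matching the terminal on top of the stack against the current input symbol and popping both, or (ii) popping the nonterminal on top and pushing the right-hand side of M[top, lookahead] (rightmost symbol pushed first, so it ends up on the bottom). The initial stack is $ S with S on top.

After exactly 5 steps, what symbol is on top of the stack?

R

     Stack           Input               Action
  1  $ S             else false false $  expand S -> else false Q
  2  $ Q false else  else false false $  match else
  3  $ Q false       false false $       match false
  4  $ Q             false $             expand Q -> R R false
  5  $ false R R     false $             expand R -> ε
Stack after step 5: $ false R (top = R).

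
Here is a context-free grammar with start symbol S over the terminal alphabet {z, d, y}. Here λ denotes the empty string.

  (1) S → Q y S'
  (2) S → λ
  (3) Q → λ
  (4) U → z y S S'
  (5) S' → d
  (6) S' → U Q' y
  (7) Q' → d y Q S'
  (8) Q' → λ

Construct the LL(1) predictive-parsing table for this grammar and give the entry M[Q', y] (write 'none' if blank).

Q' → λ

FIRST(Q): from Q→λ we get {λ}. So FIRST(Q) = {λ}.
FIRST(U): from U→z y S S' we get {z}. So FIRST(U) = {z}.
FIRST(Q'): from Q'→d y Q S' we get {d}; from Q'→λ we get {λ}. So FIRST(Q') = {λ, d}.
FIRST(S): from S→Q y S' we get {y}; from S→λ we get {λ}. So FIRST(S) = {λ, y}.
FIRST(S'): from S'→d we get {d}; from S'→U Q' y we get {z}. So FIRST(S') = {d, z}.
FOLLOW(S) includes $ since S is the start symbol.
FOLLOW(Q'): in S'→U Q' y, Q' is followed by y with FIRST {y}. Thus FOLLOW(Q') = {y}.
For Q' → d y Q S': FIRST(d y Q S') = {d}, so it goes in M[Q', t] for t ∈ {d}.
For Q' → λ: FIRST(λ) = {λ}, so it goes in M[Q', t] for t ∈ {}; since λ ∈ FIRST, also for every t ∈ FOLLOW(Q') = {y}.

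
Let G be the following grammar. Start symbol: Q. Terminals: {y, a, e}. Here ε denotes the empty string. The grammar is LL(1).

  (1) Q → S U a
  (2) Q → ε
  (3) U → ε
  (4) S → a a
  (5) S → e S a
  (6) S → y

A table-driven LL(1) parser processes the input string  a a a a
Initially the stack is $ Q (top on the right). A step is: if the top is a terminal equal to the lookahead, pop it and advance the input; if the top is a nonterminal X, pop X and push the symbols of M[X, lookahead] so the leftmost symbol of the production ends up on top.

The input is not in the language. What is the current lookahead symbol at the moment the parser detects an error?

step 1: stack=$ Q  input=a a a a $  — expand Q → S U a
step 2: stack=$ a U S  input=a a a a $  — expand S → a a
step 3: stack=$ a U a a  input=a a a a $  — match a
step 4: stack=$ a U a  input=a a a $  — match a
step 5: stack=$ a U  input=a a $  — expand U → ε
step 6: stack=$ a  input=a a $  — match a
step 7: stack=$  input=a $  — error: stack empty but input remains

a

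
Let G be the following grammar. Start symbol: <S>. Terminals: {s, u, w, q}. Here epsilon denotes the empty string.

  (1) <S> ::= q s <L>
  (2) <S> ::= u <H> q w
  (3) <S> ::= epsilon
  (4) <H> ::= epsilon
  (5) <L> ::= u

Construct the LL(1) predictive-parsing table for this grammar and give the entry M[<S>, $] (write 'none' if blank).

<S> ::= epsilon

FIRST(<S>) = {epsilon, q, u}
FIRST(<H>) = {epsilon}
FIRST(<L>) = {u}
FOLLOW(<S>) includes $ since <S> is the start symbol.
FOLLOW(<S>): <S> appears on no right-hand side. Thus FOLLOW(<S>) = {$}.
For <S> ::= q s <L>: FIRST(q s <L>) = {q}, so it goes in M[<S>, t] for t ∈ {q}.
For <S> ::= u <H> q w: FIRST(u <H> q w) = {u}, so it goes in M[<S>, t] for t ∈ {u}.
For <S> ::= epsilon: FIRST(epsilon) = {epsilon}, so it goes in M[<S>, t] for t ∈ {}; since epsilon ∈ FIRST, also for every t ∈ FOLLOW(<S>) = {$}.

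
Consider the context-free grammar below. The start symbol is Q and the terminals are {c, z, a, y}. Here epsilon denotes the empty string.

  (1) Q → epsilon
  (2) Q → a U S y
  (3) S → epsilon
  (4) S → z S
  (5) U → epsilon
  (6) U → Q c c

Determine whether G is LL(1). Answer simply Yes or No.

Yes

FIRST(Q) = {epsilon, a}
FIRST(S) = {epsilon, z}
FIRST(U) = {epsilon, a, c}
FOLLOW(Q) = {$, c}
FOLLOW(S) = {y}
FOLLOW(U) = {y, z}
Each cell of M receives at most one production.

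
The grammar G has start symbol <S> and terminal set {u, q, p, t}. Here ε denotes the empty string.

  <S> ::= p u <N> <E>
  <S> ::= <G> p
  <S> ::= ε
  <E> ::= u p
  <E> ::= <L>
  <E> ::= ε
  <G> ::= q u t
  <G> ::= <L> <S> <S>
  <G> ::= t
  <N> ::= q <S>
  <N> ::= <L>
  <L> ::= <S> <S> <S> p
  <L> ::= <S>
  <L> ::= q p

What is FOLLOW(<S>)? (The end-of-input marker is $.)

{$, p, q, t, u}

FIRST(<S>): from <S>::=p u <N> <E> we get {p}; from <S>::=<G> p we get {p, q, t}; from <S>::=ε we get {ε}. So FIRST(<S>) = {ε, p, q, t}.
FIRST(<L>): from <L>::=<S> <S> <S> p we get {p, q, t}; from <L>::=<S> we get {ε, p, q, t}; from <L>::=q p we get {q}. So FIRST(<L>) = {ε, p, q, t}.
FIRST(<E>): from <E>::=u p we get {u}; from <E>::=<L> we get {ε, p, q, t}; from <E>::=ε we get {ε}. So FIRST(<E>) = {ε, p, q, t, u}.
FIRST(<G>): from <G>::=q u t we get {q}; from <G>::=<L> <S> <S> we get {ε, p, q, t}; from <G>::=t we get {t}. So FIRST(<G>) = {ε, p, q, t}.
FIRST(<N>): from <N>::=q <S> we get {q}; from <N>::=<L> we get {ε, p, q, t}. So FIRST(<N>) = {ε, p, q, t}.
FOLLOW(<S>) includes $ since <S> is the start symbol.
FOLLOW(<G>): in <S>::=<G> p, <G> is followed by p with FIRST {p}. Thus FOLLOW(<G>) = {p}.
FOLLOW(<S>): in <G>::=<L> <S> <S> (occurrence 1), <S> is followed by <S> with FIRST {ε, p, q, t}; in <G>::=<L> <S> <S> (occurrence 1), the suffix after <S> is nullable, so FOLLOW(<S>) ⊇ FOLLOW(<G>) = {p}; in <G>::=<L> <S> <S> (occurrence 2), the suffix after <S> is empty, so FOLLOW(<S>) ⊇ FOLLOW(<G>) = {p}; in <N>::=q <S>, the suffix after <S> is empty, so FOLLOW(<S>) ⊇ FOLLOW(<N>) = {$, p, q, t, u}; in <L>::=<S> <S> <S> p (occurrence 1), <S> is followed by <S> <S> p with FIRST {p, q, t}; in <L>::=<S> <S> <S> p (occurrence 2), <S> is followed by <S> p with FIRST {p, q, t}; in <L>::=<S> <S> <S> p (occurrence 3), <S> is followed by p with FIRST {p}; in <L>::=<S>, the suffix after <S> is empty, so FOLLOW(<S>) ⊇ FOLLOW(<L>) = {$, p, q, t, u}. Thus FOLLOW(<S>) = {$, p, q, t, u}.
FOLLOW(<E>): in <S>::=p u <N> <E>, the suffix after <E> is empty, so FOLLOW(<E>) ⊇ FOLLOW(<S>) = {$, p, q, t, u}. Thus FOLLOW(<E>) = {$, p, q, t, u}.
FOLLOW(<N>): in <S>::=p u <N> <E>, <N> is followed by <E> with FIRST {ε, p, q, t, u}; in <S>::=p u <N> <E>, the suffix after <N> is nullable, so FOLLOW(<N>) ⊇ FOLLOW(<S>) = {$, p, q, t, u}. Thus FOLLOW(<N>) = {$, p, q, t, u}.
FOLLOW(<L>): in <E>::=<L>, the suffix after <L> is empty, so FOLLOW(<L>) ⊇ FOLLOW(<E>) = {$, p, q, t, u}; in <G>::=<L> <S> <S>, <L> is followed by <S> <S> with FIRST {ε, p, q, t}; in <G>::=<L> <S> <S>, the suffix after <L> is nullable, so FOLLOW(<L>) ⊇ FOLLOW(<G>) = {p}; in <N>::=<L>, the suffix after <L> is empty, so FOLLOW(<L>) ⊇ FOLLOW(<N>) = {$, p, q, t, u}. Thus FOLLOW(<L>) = {$, p, q, t, u}.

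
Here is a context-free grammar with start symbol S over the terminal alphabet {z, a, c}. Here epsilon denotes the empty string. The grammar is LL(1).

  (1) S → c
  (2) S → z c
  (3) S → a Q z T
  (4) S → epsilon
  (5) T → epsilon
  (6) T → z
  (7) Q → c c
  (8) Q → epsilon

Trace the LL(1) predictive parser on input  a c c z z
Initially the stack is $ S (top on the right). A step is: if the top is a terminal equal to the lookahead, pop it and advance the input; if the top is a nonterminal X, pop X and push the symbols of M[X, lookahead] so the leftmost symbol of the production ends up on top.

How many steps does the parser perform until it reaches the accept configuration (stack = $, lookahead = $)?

8

step 1: stack=$ S  input=a c c z z $  — expand S → a Q z T
step 2: stack=$ T z Q a  input=a c c z z $  — match a
step 3: stack=$ T z Q  input=c c z z $  — expand Q → c c
step 4: stack=$ T z c c  input=c c z z $  — match c
step 5: stack=$ T z c  input=c z z $  — match c
step 6: stack=$ T z  input=z z $  — match z
step 7: stack=$ T  input=z $  — expand T → z
step 8: stack=$ z  input=z $  — match z
Accept reached after 8 steps.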